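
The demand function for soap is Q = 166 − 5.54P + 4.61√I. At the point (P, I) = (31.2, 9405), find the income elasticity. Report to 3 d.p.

At P = 31.2, I = 9405: Q = 440.227.
Holding P constant, ∂Q/∂I = 4.61/(2√I) = 0.0237679.
η_I = (∂Q/∂I)·(I/Q) = 0.0237679 × (9405/440.227) = 0.508.

0.508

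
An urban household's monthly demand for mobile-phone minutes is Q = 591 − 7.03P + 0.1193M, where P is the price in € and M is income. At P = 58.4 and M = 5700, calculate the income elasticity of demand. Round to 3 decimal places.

At P = 58.4, M = 5700: Q = 860.458.
Holding P constant, ∂Q/∂M = 0.1193.
η_M = (∂Q/∂M)·(M/Q) = 0.1193 × (5700/860.458) = 0.790.

0.790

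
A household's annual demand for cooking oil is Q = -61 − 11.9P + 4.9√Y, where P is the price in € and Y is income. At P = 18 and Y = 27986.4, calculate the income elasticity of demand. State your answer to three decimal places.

At P = 18, Y = 27986.4: Q = 544.528.
Holding P constant, ∂Q/∂Y = 4.9/(2√Y) = 0.0146451.
η_Y = (∂Q/∂Y)·(Y/Q) = 0.0146451 × (27986.4/544.528) = 0.753.

0.753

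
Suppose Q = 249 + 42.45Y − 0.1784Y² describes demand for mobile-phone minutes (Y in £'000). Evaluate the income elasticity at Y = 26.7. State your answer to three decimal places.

0.700

At Y = 26.7: Q = 1255.2354.
dQ/dY = 42.45 − 0.3568Y = 32.92344.
η = (dQ/dY)·(Y/Q) = 32.92344 × (26.7/1255.2354) = 0.700.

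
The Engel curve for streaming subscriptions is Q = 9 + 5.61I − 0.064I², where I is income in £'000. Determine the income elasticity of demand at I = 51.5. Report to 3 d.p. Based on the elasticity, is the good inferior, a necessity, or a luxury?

At I = 51.5: Q = 128.1710.
dQ/dI = 5.61 − 0.128I = -0.98200.
η = (dQ/dI)·(I/Q) = -0.98200 × (51.5/128.1710) = -0.395.
η < 0 ⇒ inferior good.

-0.395 (inferior good)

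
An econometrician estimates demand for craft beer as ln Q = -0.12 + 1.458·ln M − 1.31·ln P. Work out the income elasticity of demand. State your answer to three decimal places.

1.458

In a log-linear demand, the coefficient on ln M is the income elasticity.
So η = 1.458.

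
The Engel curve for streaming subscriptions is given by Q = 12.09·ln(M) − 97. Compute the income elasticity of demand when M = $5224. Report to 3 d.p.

At M = 5224: Q = 6.503.
dQ/dM = 12.09/M = 0.00231432 at this income.
η = (dQ/dM)·(M/Q) = 0.00231432 × (5224/6.503) = 1.859.

1.859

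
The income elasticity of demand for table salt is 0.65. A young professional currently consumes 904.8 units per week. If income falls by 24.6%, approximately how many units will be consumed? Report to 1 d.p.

760.1

%ΔQ ≈ η × %ΔI = 0.65 × (-24.6%) = -15.99%.
New Q ≈ 904.8 × (1 − 0.1599) = 760.1.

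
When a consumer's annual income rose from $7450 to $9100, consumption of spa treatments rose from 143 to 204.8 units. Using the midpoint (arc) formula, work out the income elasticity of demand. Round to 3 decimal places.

1.782

ΔQ = 204.8 − 143 = 61.8; midpoint Q̄ = (143 + 204.8)/2 = 173.9.
ΔI = 9100 − 7450 = 1650; midpoint Ī = (7450 + 9100)/2 = 8275.
η = (ΔQ/Q̄) ÷ (ΔI/Ī) = (61.8/173.9) ÷ (1650/8275) = 1.782.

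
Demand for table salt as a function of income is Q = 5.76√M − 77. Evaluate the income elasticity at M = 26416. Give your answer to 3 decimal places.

0.545

At M = 26416: Q = 859.173.
dQ/dM = 5.76/(2√M) = 0.0177198 at this income.
η = (dQ/dM)·(M/Q) = 0.0177198 × (26416/859.173) = 0.545.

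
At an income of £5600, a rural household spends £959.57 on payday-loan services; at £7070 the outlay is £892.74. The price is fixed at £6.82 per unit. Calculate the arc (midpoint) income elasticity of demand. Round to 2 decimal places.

With a constant price, Q₁ = 959.57/6.82 = 140.699 and Q₂ = 892.74/6.82 = 130.900 (equivalently, work directly with expenditure since P cancels).
Midpoint %ΔQ = (892.74 − 959.57)/926.16 = -0.07216; midpoint %ΔI = (7070 − 5600)/6335 = 0.23204.
η = -0.07216 / 0.23204 = -0.31.

-0.31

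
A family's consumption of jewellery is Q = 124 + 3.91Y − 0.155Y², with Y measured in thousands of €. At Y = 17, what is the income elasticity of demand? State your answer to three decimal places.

-0.159

At Y = 17: Q = 145.6750.
dQ/dY = 3.91 − 0.31Y = -1.36000.
η = (dQ/dY)·(Y/Q) = -1.36000 × (17/145.6750) = -0.159.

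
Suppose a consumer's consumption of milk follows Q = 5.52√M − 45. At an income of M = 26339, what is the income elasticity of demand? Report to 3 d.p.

0.526

At M = 26339: Q = 850.857.
dQ/dM = 5.52/(2√M) = 0.0170063 at this income.
η = (dQ/dM)·(M/Q) = 0.0170063 × (26339/850.857) = 0.526.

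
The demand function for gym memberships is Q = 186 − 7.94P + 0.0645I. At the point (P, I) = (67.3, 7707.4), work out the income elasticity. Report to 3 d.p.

3.342

At P = 67.3, I = 7707.4: Q = 148.765.
Holding P constant, ∂Q/∂I = 0.0645.
η_I = (∂Q/∂I)·(I/Q) = 0.0645 × (7707.4/148.765) = 3.342.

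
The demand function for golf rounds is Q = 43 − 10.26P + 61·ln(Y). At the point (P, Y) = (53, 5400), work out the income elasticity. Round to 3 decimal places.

2.600

At P = 53, Y = 5400: Q = 23.463.
Holding P constant, ∂Q/∂Y = 61/Y = 0.0112963.
η_Y = (∂Q/∂Y)·(Y/Q) = 0.0112963 × (5400/23.463) = 2.600.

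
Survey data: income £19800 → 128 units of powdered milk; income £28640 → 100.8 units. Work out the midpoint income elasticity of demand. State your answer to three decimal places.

-0.651

ΔQ = 100.8 − 128 = -27.2; midpoint Q̄ = (128 + 100.8)/2 = 114.4.
ΔI = 28640 − 19800 = 8840; midpoint Ī = (19800 + 28640)/2 = 24220.
η = (ΔQ/Q̄) ÷ (ΔI/Ī) = (-27.2/114.4) ÷ (8840/24220) = -0.651.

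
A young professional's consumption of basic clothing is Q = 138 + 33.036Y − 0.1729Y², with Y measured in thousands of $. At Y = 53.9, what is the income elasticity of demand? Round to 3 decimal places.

At Y = 53.9: Q = 1416.3296.
dQ/dY = 33.036 − 0.3458Y = 14.39738.
η = (dQ/dY)·(Y/Q) = 14.39738 × (53.9/1416.3296) = 0.548.

0.548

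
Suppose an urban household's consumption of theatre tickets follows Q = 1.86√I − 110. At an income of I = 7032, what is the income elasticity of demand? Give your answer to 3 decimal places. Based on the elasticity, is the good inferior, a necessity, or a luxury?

1.696 (luxury)

At I = 7032: Q = 45.974.
dQ/dI = 1.86/(2√I) = 0.0110903 at this income.
η = (dQ/dI)·(I/Q) = 0.0110903 × (7032/45.974) = 1.696.
Since η > 1, the good is a luxury.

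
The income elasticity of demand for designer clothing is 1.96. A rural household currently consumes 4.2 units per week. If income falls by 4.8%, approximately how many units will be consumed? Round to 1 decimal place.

3.8

%ΔQ ≈ η × %ΔI = 1.96 × (-4.8%) = -9.408%.
New Q ≈ 4.2 × (1 − 0.09408) = 3.8.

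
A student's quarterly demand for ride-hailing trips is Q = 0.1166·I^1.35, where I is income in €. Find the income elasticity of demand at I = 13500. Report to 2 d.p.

1.35

For Q = A·I^β the income elasticity is constant and equal to β.
Here β = 1.35, so η = 1.35.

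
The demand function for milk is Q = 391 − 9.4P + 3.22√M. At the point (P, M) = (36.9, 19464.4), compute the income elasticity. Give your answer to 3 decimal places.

0.455

At P = 36.9, M = 19464.4: Q = 493.378.
Holding P constant, ∂Q/∂M = 3.22/(2√M) = 0.01154.
η_M = (∂Q/∂M)·(M/Q) = 0.01154 × (19464.4/493.378) = 0.455.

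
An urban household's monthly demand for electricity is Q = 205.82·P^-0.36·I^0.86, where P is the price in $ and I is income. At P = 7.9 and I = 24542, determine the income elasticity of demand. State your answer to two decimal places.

For a multiplicative demand Q = A·P^α·I^β, the income elasticity is β everywhere.
Here β = 0.86, so η = 0.86.

0.86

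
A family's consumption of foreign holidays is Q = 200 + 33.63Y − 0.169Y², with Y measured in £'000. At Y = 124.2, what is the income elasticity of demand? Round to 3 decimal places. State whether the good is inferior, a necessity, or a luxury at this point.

-0.586 (inferior good)

At Y = 124.2: Q = 1769.9128.
dQ/dY = 33.63 − 0.338Y = -8.34960.
η = (dQ/dY)·(Y/Q) = -8.34960 × (124.2/1769.9128) = -0.586.
η < 0 ⇒ inferior good.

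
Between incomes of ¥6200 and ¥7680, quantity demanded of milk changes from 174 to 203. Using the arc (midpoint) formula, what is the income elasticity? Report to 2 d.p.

ΔQ = 203 − 174 = 29; midpoint Q̄ = (174 + 203)/2 = 188.5.
ΔI = 7680 − 6200 = 1480; midpoint Ī = (6200 + 7680)/2 = 6940.
η = (ΔQ/Q̄) ÷ (ΔI/Ī) = (29/188.5) ÷ (1480/6940) = 0.72.

0.72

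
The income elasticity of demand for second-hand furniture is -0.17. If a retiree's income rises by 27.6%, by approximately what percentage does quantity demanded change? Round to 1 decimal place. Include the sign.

%ΔQ ≈ η × %ΔI = -0.17 × 27.6% = -4.7%.

-4.7%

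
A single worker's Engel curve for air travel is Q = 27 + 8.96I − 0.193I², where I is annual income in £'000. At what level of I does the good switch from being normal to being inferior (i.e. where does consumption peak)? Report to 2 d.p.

23.21

dQ/dI = 8.96 − 0.386I.
The good is inferior where dQ/dI < 0. Setting dQ/dI = 0 gives I = 8.96 / 0.386 = 23.21.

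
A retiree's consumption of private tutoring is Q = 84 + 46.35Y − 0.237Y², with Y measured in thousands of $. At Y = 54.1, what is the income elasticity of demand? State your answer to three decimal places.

At Y = 54.1: Q = 1897.8810.
dQ/dY = 46.35 − 0.474Y = 20.70660.
η = (dQ/dY)·(Y/Q) = 20.70660 × (54.1/1897.8810) = 0.590.

0.590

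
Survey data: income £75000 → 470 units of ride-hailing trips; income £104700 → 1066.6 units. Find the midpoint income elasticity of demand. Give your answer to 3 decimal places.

2.349

ΔQ = 1066.6 − 470 = 596.6; midpoint Q̄ = (470 + 1066.6)/2 = 768.3.
ΔI = 104700 − 75000 = 29700; midpoint Ī = (75000 + 104700)/2 = 89850.
η = (ΔQ/Q̄) ÷ (ΔI/Ī) = (596.6/768.3) ÷ (29700/89850) = 2.349.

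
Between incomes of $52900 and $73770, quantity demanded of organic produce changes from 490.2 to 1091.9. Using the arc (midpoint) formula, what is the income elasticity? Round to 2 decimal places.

ΔQ = 1091.9 − 490.2 = 601.7; midpoint Q̄ = (490.2 + 1091.9)/2 = 791.05.
ΔI = 73770 − 52900 = 20870; midpoint Ī = (52900 + 73770)/2 = 63335.
η = (ΔQ/Q̄) ÷ (ΔI/Ī) = (601.7/791.05) ÷ (20870/63335) = 2.31.

2.31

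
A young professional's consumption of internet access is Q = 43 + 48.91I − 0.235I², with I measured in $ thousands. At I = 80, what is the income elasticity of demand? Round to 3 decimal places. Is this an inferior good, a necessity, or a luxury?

At I = 80: Q = 2451.8000.
dQ/dI = 48.91 − 0.47I = 11.31000.
η = (dQ/dI)·(I/Q) = 11.31000 × (80/2451.8000) = 0.369.
0 < η < 1 ⇒ necessity.

0.369 (necessity)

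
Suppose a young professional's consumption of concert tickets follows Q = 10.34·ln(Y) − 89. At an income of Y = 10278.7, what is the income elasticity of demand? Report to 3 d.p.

At Y = 10278.7: Q = 6.519.
dQ/dY = 10.34/Y = 0.00100596 at this income.
η = (dQ/dY)·(Y/Q) = 0.00100596 × (10278.7/6.519) = 1.586.

1.586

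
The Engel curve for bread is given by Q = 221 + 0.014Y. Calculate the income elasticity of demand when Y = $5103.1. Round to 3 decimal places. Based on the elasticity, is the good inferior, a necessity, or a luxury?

0.244 (necessity)

At Y = 5103.1: Q = 292.443.
dQ/dY = 0.014.
η = (dQ/dY)·(Y/Q) = 0.014 × (5103.1/292.443) = 0.244.
Since 0 < η < 1, the good is a necessity.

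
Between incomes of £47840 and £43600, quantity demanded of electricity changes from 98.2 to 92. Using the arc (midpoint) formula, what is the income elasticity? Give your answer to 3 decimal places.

0.703

ΔQ = 92 − 98.2 = -6.2; midpoint Q̄ = (98.2 + 92)/2 = 95.1.
ΔI = 43600 − 47840 = -4240; midpoint Ī = (47840 + 43600)/2 = 45720.
η = (ΔQ/Q̄) ÷ (ΔI/Ī) = (-6.2/95.1) ÷ (-4240/45720) = 0.703.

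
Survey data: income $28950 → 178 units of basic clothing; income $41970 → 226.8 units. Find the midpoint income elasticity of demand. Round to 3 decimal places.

ΔQ = 226.8 − 178 = 48.8; midpoint Q̄ = (178 + 226.8)/2 = 202.4.
ΔI = 41970 − 28950 = 13020; midpoint Ī = (28950 + 41970)/2 = 35460.
η = (ΔQ/Q̄) ÷ (ΔI/Ī) = (48.8/202.4) ÷ (13020/35460) = 0.657.

0.657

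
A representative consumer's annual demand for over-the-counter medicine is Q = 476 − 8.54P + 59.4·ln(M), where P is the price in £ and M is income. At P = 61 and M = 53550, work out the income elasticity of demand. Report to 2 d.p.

At P = 61, M = 53550: Q = 601.829.
Holding P constant, ∂Q/∂M = 59.4/M = 0.00110924.
η_M = (∂Q/∂M)·(M/Q) = 0.00110924 × (53550/601.829) = 0.10.

0.10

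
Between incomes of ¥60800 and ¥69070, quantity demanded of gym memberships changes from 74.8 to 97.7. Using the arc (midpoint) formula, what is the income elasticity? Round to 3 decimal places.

ΔQ = 97.7 − 74.8 = 22.9; midpoint Q̄ = (74.8 + 97.7)/2 = 86.25.
ΔI = 69070 − 60800 = 8270; midpoint Ī = (60800 + 69070)/2 = 64935.
η = (ΔQ/Q̄) ÷ (ΔI/Ī) = (22.9/86.25) ÷ (8270/64935) = 2.085.

2.085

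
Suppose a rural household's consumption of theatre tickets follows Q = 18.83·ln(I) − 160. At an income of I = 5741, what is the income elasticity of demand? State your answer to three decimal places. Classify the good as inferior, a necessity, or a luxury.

6.317 (luxury)

At I = 5741: Q = 2.981.
dQ/dI = 18.83/I = 0.00327992 at this income.
η = (dQ/dI)·(I/Q) = 0.00327992 × (5741/2.981) = 6.317.
Since η > 1, the good is a luxury.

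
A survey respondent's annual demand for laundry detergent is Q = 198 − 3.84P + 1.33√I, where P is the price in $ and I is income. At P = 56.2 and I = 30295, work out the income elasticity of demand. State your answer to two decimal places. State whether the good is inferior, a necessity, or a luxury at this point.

At P = 56.2, I = 30295: Q = 213.685.
Holding P constant, ∂Q/∂I = 1.33/(2√I) = 0.00382064.
η_I = (∂Q/∂I)·(I/Q) = 0.00382064 × (30295/213.685) = 0.54.
Since 0 < η < 1, this is a necessity.

0.54 (necessity)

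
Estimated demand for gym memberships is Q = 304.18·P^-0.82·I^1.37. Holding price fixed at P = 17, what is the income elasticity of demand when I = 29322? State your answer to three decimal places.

For a multiplicative demand Q = A·P^α·I^β, the income elasticity is β everywhere.
Here β = 1.37, so η = 1.370.

1.370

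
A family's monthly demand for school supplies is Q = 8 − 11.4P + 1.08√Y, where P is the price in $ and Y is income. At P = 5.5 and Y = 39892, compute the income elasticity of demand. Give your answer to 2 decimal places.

At P = 5.5, Y = 39892: Q = 161.008.
Holding P constant, ∂Q/∂Y = 1.08/(2√Y) = 0.00270365.
η_Y = (∂Q/∂Y)·(Y/Q) = 0.00270365 × (39892/161.008) = 0.67.

0.67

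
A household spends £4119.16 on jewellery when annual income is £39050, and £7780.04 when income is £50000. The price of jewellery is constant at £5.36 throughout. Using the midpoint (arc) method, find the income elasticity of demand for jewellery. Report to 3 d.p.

With a constant price, Q₁ = 4119.16/5.36 = 768.500 and Q₂ = 7780.04/5.36 = 1451.500 (equivalently, work directly with expenditure since P cancels).
Midpoint %ΔQ = (7780.04 − 4119.16)/5949.60 = 0.61532; midpoint %ΔI = (50000 − 39050)/44525 = 0.24593.
η = 0.61532 / 0.24593 = 2.502.

2.502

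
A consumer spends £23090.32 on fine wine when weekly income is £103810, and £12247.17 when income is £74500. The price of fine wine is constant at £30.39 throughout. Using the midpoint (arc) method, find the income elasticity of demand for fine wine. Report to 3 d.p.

1.867

With a constant price, Q₁ = 23090.32/30.39 = 759.800 and Q₂ = 12247.17/30.39 = 403.000 (equivalently, work directly with expenditure since P cancels).
Midpoint %ΔQ = (12247.17 − 23090.32)/17668.75 = -0.61369; midpoint %ΔI = (74500 − 103810)/89155 = -0.32875.
η = -0.61369 / -0.32875 = 1.867.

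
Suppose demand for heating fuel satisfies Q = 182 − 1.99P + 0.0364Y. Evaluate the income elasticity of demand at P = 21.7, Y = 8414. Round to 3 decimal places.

0.688

At P = 21.7, Y = 8414: Q = 445.087.
Holding P constant, ∂Q/∂Y = 0.0364.
η_Y = (∂Q/∂Y)·(Y/Q) = 0.0364 × (8414/445.087) = 0.688.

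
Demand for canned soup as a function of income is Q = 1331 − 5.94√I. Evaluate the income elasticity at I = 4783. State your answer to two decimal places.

At I = 4783: Q = 920.194.
dQ/dI = -5.94/(2√I) = -0.0429444 at this income.
η = (dQ/dI)·(I/Q) = -0.0429444 × (4783/920.194) = -0.22.

-0.22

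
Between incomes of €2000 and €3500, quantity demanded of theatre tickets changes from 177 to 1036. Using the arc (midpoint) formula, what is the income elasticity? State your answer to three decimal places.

ΔQ = 1036 − 177 = 859; midpoint Q̄ = (177 + 1036)/2 = 606.5.
ΔI = 3500 − 2000 = 1500; midpoint Ī = (2000 + 3500)/2 = 2750.
η = (ΔQ/Q̄) ÷ (ΔI/Ī) = (859/606.5) ÷ (1500/2750) = 2.597.

2.597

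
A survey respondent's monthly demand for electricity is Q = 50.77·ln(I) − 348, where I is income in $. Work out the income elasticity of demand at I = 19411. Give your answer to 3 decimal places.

At I = 19411: Q = 153.282.
dQ/dI = 50.77/I = 0.00261553 at this income.
η = (dQ/dI)·(I/Q) = 0.00261553 × (19411/153.282) = 0.331.

0.331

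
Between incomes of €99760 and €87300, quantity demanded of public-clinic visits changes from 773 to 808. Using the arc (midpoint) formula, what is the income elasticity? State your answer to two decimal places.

-0.33

ΔQ = 808 − 773 = 35; midpoint Q̄ = (773 + 808)/2 = 790.5.
ΔI = 87300 − 99760 = -12460; midpoint Ī = (99760 + 87300)/2 = 93530.
η = (ΔQ/Q̄) ÷ (ΔI/Ī) = (35/790.5) ÷ (-12460/93530) = -0.33.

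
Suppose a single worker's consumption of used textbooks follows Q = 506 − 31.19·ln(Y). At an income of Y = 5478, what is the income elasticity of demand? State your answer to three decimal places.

At Y = 5478: Q = 237.501.
dQ/dY = -31.19/Y = -0.00569368 at this income.
η = (dQ/dY)·(Y/Q) = -0.00569368 × (5478/237.501) = -0.131.

-0.131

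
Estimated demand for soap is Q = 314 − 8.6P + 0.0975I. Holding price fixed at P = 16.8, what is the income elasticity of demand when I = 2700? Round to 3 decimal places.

At P = 16.8, I = 2700: Q = 432.770.
Holding P constant, ∂Q/∂I = 0.0975.
η_I = (∂Q/∂I)·(I/Q) = 0.0975 × (2700/432.770) = 0.608.

0.608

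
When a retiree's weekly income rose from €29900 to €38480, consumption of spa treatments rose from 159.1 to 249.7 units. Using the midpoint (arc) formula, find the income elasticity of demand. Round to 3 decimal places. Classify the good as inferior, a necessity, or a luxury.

1.766 (luxury)

ΔQ = 249.7 − 159.1 = 90.6; midpoint Q̄ = (159.1 + 249.7)/2 = 204.4.
ΔI = 38480 − 29900 = 8580; midpoint Ī = (29900 + 38480)/2 = 34190.
η = (ΔQ/Q̄) ÷ (ΔI/Ī) = (90.6/204.4) ÷ (8580/34190) = 1.766.
η > 1 ⇒ luxury.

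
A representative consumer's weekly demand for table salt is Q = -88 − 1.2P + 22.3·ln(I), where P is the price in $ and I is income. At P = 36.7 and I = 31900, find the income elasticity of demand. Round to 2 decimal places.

0.22

At P = 36.7, I = 31900: Q = 99.219.
Holding P constant, ∂Q/∂I = 22.3/I = 0.00069906.
η_I = (∂Q/∂I)·(I/Q) = 0.00069906 × (31900/99.219) = 0.22.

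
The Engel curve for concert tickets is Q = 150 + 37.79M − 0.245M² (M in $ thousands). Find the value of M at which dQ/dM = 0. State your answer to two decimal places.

dQ/dM = 37.79 − 0.49M.
The good is inferior where dQ/dM < 0. Setting dQ/dM = 0 gives M = 37.79 / 0.49 = 77.12.

77.12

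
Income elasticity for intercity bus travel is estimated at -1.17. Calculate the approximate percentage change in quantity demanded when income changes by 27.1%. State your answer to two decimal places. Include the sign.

-31.71%

%ΔQ ≈ η × %ΔI = -1.17 × 27.1% = -31.71%.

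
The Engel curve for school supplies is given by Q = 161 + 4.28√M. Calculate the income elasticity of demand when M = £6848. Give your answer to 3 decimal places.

0.344

At M = 6848: Q = 515.181.
dQ/dM = 4.28/(2√M) = 0.0258602 at this income.
η = (dQ/dM)·(M/Q) = 0.0258602 × (6848/515.181) = 0.344.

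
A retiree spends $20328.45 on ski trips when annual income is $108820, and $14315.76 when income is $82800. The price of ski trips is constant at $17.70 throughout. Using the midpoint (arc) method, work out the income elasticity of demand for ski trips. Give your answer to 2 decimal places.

With a constant price, Q₁ = 20328.45/17.70 = 1148.500 and Q₂ = 14315.76/17.70 = 808.800 (equivalently, work directly with expenditure since P cancels).
Midpoint %ΔQ = (14315.76 − 20328.45)/17322.11 = -0.34711; midpoint %ΔI = (82800 − 108820)/95810 = -0.27158.
η = -0.34711 / -0.27158 = 1.28.

1.28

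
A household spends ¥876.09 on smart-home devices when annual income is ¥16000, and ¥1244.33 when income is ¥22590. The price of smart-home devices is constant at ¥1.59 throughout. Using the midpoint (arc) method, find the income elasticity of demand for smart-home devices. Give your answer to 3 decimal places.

With a constant price, Q₁ = 876.09/1.59 = 551.000 and Q₂ = 1244.33/1.59 = 782.597 (equivalently, work directly with expenditure since P cancels).
Midpoint %ΔQ = (1244.33 − 876.09)/1060.21 = 0.34733; midpoint %ΔI = (22590 − 16000)/19295 = 0.34154.
η = 0.34733 / 0.34154 = 1.017.

1.017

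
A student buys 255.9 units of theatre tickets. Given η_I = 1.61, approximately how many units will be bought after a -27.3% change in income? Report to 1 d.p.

%ΔQ ≈ η × %ΔI = 1.61 × (-27.3%) = -43.953%.
New Q ≈ 255.9 × (1 − 0.43953) = 143.4.

143.4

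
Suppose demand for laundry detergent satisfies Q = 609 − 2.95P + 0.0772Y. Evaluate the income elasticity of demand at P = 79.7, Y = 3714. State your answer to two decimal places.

0.43

At P = 79.7, Y = 3714: Q = 660.606.
Holding P constant, ∂Q/∂Y = 0.0772.
η_Y = (∂Q/∂Y)·(Y/Q) = 0.0772 × (3714/660.606) = 0.43.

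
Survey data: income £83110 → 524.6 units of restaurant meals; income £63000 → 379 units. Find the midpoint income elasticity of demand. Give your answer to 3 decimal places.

ΔQ = 379 − 524.6 = -145.6; midpoint Q̄ = (524.6 + 379)/2 = 451.8.
ΔI = 63000 − 83110 = -20110; midpoint Ī = (83110 + 63000)/2 = 73055.
η = (ΔQ/Q̄) ÷ (ΔI/Ī) = (-145.6/451.8) ÷ (-20110/73055) = 1.171.

1.171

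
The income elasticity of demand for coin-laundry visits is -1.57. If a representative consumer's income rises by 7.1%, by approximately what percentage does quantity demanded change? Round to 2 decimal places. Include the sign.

%ΔQ ≈ η × %ΔI = -1.57 × 7.1% = -11.15%.

-11.15%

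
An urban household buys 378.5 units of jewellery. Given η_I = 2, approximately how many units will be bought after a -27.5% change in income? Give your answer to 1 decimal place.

170.3

%ΔQ ≈ η × %ΔI = 2 × (-27.5%) = -55%.
New Q ≈ 378.5 × (1 − 0.55) = 170.3.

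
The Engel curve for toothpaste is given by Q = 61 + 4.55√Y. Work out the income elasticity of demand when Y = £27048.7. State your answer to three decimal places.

0.462

At Y = 27048.7: Q = 809.315.
dQ/dY = 4.55/(2√Y) = 0.0138327 at this income.
η = (dQ/dY)·(Y/Q) = 0.0138327 × (27048.7/809.315) = 0.462.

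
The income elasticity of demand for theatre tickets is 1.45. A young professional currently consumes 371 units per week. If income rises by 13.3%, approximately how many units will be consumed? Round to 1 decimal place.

%ΔQ ≈ η × %ΔI = 1.45 × 13.3% = 19.285%.
New Q ≈ 371 × (1 + 0.19285) = 442.5.

442.5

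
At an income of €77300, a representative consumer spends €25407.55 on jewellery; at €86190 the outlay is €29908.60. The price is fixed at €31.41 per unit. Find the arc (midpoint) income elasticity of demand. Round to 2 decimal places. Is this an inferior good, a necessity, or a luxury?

With a constant price, Q₁ = 25407.55/31.41 = 808.900 and Q₂ = 29908.60/31.41 = 952.200 (equivalently, work directly with expenditure since P cancels).
Midpoint %ΔQ = (29908.60 − 25407.55)/27658.07 = 0.16274; midpoint %ΔI = (86190 − 77300)/81745 = 0.10875.
η = 0.16274 / 0.10875 = 1.50.
η > 1 ⇒ luxury.

1.50 (luxury)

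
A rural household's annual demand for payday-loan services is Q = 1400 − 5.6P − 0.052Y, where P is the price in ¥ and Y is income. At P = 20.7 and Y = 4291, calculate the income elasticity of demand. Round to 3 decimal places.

At P = 20.7, Y = 4291: Q = 1060.948.
Holding P constant, ∂Q/∂Y = −0.052.
η_Y = (∂Q/∂Y)·(Y/Q) = -0.052 × (4291/1060.948) = -0.210.

-0.210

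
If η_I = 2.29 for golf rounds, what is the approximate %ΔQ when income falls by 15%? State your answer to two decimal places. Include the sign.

%ΔQ ≈ η × %ΔI = 2.29 × (-15%) = -34.35%.

-34.35%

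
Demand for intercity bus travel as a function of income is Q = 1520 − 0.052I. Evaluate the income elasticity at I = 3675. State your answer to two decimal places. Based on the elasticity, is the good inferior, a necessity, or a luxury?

-0.14 (inferior good)

At I = 3675: Q = 1328.900.
dQ/dI = −0.052.
η = (dQ/dI)·(I/Q) = -0.052 × (3675/1328.900) = -0.14.
Since η < 0, the good is an inferior good.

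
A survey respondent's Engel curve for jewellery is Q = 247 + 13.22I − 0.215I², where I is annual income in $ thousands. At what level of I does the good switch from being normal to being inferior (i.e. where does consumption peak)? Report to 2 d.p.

dQ/dI = 13.22 − 0.43I.
The good is inferior where dQ/dI < 0. Setting dQ/dI = 0 gives I = 13.22 / 0.43 = 30.74.

30.74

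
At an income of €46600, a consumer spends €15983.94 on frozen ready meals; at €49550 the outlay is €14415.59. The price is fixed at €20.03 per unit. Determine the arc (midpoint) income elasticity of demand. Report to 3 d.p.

-1.682

With a constant price, Q₁ = 15983.94/20.03 = 798.000 and Q₂ = 14415.59/20.03 = 719.700 (equivalently, work directly with expenditure since P cancels).
Midpoint %ΔQ = (14415.59 − 15983.94)/15199.77 = -0.10318; midpoint %ΔI = (49550 − 46600)/48075 = 0.06136.
η = -0.10318 / 0.06136 = -1.682.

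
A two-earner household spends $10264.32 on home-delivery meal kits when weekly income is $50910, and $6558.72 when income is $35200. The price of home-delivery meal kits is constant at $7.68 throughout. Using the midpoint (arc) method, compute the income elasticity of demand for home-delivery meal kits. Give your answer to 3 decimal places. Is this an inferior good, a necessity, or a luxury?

1.207 (luxury)

With a constant price, Q₁ = 10264.32/7.68 = 1336.500 and Q₂ = 6558.72/7.68 = 854.000 (equivalently, work directly with expenditure since P cancels).
Midpoint %ΔQ = (6558.72 − 10264.32)/8411.52 = -0.44054; midpoint %ΔI = (35200 − 50910)/43055 = -0.36488.
η = -0.44054 / -0.36488 = 1.207.
η > 1 ⇒ luxury.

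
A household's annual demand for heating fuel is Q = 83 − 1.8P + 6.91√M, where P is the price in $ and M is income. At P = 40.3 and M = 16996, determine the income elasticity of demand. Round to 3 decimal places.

0.494

At P = 40.3, M = 16996: Q = 911.308.
Holding P constant, ∂Q/∂M = 6.91/(2√M) = 0.0265018.
η_M = (∂Q/∂M)·(M/Q) = 0.0265018 × (16996/911.308) = 0.494.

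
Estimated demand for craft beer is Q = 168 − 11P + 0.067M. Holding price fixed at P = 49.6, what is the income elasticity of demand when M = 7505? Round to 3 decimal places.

At P = 49.6, M = 7505: Q = 125.235.
Holding P constant, ∂Q/∂M = 0.067.
η_M = (∂Q/∂M)·(M/Q) = 0.067 × (7505/125.235) = 4.015.

4.015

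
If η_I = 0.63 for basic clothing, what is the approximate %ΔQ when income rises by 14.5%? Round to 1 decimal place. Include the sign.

%ΔQ ≈ η × %ΔI = 0.63 × 14.5% = 9.1%.

9.1%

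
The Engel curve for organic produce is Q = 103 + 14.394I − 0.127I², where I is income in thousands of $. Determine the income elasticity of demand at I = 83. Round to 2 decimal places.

-1.31

At I = 83: Q = 422.7990.
dQ/dI = 14.394 − 0.254I = -6.68800.
η = (dQ/dI)·(I/Q) = -6.68800 × (83/422.7990) = -1.31.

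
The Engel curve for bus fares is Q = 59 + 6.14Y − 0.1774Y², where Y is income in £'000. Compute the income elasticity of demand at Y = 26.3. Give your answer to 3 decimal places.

-0.858

At Y = 26.3: Q = 97.7762.
dQ/dY = 6.14 − 0.3548Y = -3.19124.
η = (dQ/dY)·(Y/Q) = -3.19124 × (26.3/97.7762) = -0.858.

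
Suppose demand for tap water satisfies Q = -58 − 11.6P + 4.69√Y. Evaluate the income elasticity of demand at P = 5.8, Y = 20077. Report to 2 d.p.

At P = 5.8, Y = 20077: Q = 539.262.
Holding P constant, ∂Q/∂Y = 4.69/(2√Y) = 0.0165498.
η_Y = (∂Q/∂Y)·(Y/Q) = 0.0165498 × (20077/539.262) = 0.62.

0.62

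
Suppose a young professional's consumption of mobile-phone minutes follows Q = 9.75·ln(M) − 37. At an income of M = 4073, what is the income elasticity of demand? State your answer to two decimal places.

At M = 4073: Q = 44.043.
dQ/dM = 9.75/M = 0.00239381 at this income.
η = (dQ/dM)·(M/Q) = 0.00239381 × (4073/44.043) = 0.22.

0.22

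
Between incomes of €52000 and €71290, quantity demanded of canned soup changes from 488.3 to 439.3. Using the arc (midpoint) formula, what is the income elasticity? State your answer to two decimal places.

ΔQ = 439.3 − 488.3 = -49; midpoint Q̄ = (488.3 + 439.3)/2 = 463.8.
ΔI = 71290 − 52000 = 19290; midpoint Ī = (52000 + 71290)/2 = 61645.
η = (ΔQ/Q̄) ÷ (ΔI/Ī) = (-49/463.8) ÷ (19290/61645) = -0.34.

-0.34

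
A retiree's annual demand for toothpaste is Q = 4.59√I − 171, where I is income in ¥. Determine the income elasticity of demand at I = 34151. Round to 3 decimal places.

0.626

At I = 34151: Q = 677.232.
dQ/dI = 4.59/(2√I) = 0.0124188 at this income.
η = (dQ/dI)·(I/Q) = 0.0124188 × (34151/677.232) = 0.626.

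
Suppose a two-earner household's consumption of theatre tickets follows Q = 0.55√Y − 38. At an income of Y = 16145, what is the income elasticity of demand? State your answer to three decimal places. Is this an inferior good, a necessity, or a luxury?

At Y = 16145: Q = 31.885.
dQ/dY = 0.55/(2√Y) = 0.00216428 at this income.
η = (dQ/dY)·(Y/Q) = 0.00216428 × (16145/31.885) = 1.096.
Since η > 1, the good is a luxury.

1.096 (luxury)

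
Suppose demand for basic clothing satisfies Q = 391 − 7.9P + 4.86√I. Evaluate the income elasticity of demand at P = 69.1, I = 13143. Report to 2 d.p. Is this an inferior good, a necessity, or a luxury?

0.69 (necessity)

At P = 69.1, I = 13143: Q = 402.275.
Holding P constant, ∂Q/∂I = 4.86/(2√I) = 0.0211962.
η_I = (∂Q/∂I)·(I/Q) = 0.0211962 × (13143/402.275) = 0.69.
Since 0 < η < 1, this is a necessity.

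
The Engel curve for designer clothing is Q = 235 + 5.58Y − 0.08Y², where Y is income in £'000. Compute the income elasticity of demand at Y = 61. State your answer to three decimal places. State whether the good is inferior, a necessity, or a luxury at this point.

At Y = 61: Q = 277.7000.
dQ/dY = 5.58 − 0.16Y = -4.18000.
η = (dQ/dY)·(Y/Q) = -4.18000 × (61/277.7000) = -0.918.
η < 0 ⇒ inferior good.

-0.918 (inferior good)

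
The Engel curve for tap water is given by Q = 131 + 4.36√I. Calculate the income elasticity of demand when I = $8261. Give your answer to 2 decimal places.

0.38

At I = 8261: Q = 527.281.
dQ/dI = 4.36/(2√I) = 0.023985 at this income.
η = (dQ/dI)·(I/Q) = 0.023985 × (8261/527.281) = 0.38.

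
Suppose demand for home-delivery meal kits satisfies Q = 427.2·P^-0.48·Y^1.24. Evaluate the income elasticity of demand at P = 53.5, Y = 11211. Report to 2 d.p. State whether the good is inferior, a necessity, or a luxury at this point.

1.24 (luxury)

For a multiplicative demand Q = A·P^α·Y^β, the income elasticity is β everywhere.
Here β = 1.24, so η = 1.24.
Since η > 1, this is a luxury.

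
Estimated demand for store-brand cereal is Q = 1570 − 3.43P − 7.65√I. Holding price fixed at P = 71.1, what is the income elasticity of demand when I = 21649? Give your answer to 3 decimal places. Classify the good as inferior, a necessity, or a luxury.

-2.806 (inferior good)

At P = 71.1, I = 21649: Q = 200.537.
Holding P constant, ∂Q/∂I = -7.65/(2√I) = -0.0259964.
η_I = (∂Q/∂I)·(I/Q) = -0.0259964 × (21649/200.537) = -2.806.
Since η < 0, this is an inferior good.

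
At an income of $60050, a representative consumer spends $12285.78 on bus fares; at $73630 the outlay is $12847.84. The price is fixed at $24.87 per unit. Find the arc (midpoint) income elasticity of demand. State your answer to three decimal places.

With a constant price, Q₁ = 12285.78/24.87 = 494.000 and Q₂ = 12847.84/24.87 = 516.600 (equivalently, work directly with expenditure since P cancels).
Midpoint %ΔQ = (12847.84 − 12285.78)/12566.81 = 0.04473; midpoint %ΔI = (73630 − 60050)/66840 = 0.20317.
η = 0.04473 / 0.20317 = 0.220.

0.220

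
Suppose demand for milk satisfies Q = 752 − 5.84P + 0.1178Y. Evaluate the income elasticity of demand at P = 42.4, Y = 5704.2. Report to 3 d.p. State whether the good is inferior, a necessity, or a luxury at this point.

0.571 (necessity)

At P = 42.4, Y = 5704.2: Q = 1176.339.
Holding P constant, ∂Q/∂Y = 0.1178.
η_Y = (∂Q/∂Y)·(Y/Q) = 0.1178 × (5704.2/1176.339) = 0.571.
Since 0 < η < 1, this is a necessity.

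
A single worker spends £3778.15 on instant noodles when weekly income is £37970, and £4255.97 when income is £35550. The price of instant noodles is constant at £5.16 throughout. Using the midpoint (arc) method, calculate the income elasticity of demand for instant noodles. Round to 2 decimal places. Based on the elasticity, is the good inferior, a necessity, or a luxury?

-1.81 (inferior good)

With a constant price, Q₁ = 3778.15/5.16 = 732.200 and Q₂ = 4255.97/5.16 = 824.800 (equivalently, work directly with expenditure since P cancels).
Midpoint %ΔQ = (4255.97 − 3778.15)/4017.06 = 0.11895; midpoint %ΔI = (35550 − 37970)/36760 = -0.06583.
η = 0.11895 / -0.06583 = -1.81.
η < 0 ⇒ inferior good.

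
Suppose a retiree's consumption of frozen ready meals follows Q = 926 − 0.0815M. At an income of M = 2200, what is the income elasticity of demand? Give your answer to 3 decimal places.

-0.240

At M = 2200: Q = 746.700.
dQ/dM = −0.0815.
η = (dQ/dM)·(M/Q) = -0.0815 × (2200/746.700) = -0.240.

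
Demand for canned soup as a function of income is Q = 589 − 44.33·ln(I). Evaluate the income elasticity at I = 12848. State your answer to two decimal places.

-0.26

At I = 12848: Q = 169.596.
dQ/dI = -44.33/I = -0.00345034 at this income.
η = (dQ/dI)·(I/Q) = -0.00345034 × (12848/169.596) = -0.26.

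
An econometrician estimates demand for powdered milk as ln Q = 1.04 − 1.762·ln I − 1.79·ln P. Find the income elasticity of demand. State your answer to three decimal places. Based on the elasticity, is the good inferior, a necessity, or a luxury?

In a log-linear demand, the coefficient on ln I is the income elasticity.
So η = -1.762.
η < 0 ⇒ inferior good.

-1.762 (inferior good)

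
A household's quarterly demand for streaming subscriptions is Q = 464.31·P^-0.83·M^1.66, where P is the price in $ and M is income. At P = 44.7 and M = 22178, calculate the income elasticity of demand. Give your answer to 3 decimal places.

1.660

For a multiplicative demand Q = A·P^α·M^β, the income elasticity is β everywhere.
Here β = 1.66, so η = 1.660.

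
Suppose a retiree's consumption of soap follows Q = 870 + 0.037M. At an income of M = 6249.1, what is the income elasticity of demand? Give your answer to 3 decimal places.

At M = 6249.1: Q = 1101.217.
dQ/dM = 0.037.
η = (dQ/dM)·(M/Q) = 0.037 × (6249.1/1101.217) = 0.210.

0.210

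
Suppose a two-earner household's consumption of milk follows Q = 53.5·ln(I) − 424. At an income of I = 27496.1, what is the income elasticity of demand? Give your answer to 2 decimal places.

0.44

At I = 27496.1: Q = 122.866.
dQ/dI = 53.5/I = 0.00194573 at this income.
η = (dQ/dI)·(I/Q) = 0.00194573 × (27496.1/122.866) = 0.44.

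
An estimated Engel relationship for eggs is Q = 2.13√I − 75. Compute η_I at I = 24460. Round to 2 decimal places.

At I = 24460: Q = 258.125.
dQ/dI = 2.13/(2√I) = 0.0068096 at this income.
η = (dQ/dI)·(I/Q) = 0.0068096 × (24460/258.125) = 0.65.

0.65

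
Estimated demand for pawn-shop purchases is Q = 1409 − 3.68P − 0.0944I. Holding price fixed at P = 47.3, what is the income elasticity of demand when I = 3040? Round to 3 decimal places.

At P = 47.3, I = 3040: Q = 947.960.
Holding P constant, ∂Q/∂I = −0.0944.
η_I = (∂Q/∂I)·(I/Q) = -0.0944 × (3040/947.960) = -0.303.

-0.303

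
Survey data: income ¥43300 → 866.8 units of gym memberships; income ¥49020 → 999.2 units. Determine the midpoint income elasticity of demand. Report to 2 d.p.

1.15

ΔQ = 999.2 − 866.8 = 132.4; midpoint Q̄ = (866.8 + 999.2)/2 = 933.
ΔI = 49020 − 43300 = 5720; midpoint Ī = (43300 + 49020)/2 = 46160.
η = (ΔQ/Q̄) ÷ (ΔI/Ī) = (132.4/933) ÷ (5720/46160) = 1.15.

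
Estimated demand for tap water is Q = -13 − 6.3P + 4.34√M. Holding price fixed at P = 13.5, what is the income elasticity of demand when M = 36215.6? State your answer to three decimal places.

0.567

At P = 13.5, M = 36215.6: Q = 727.869.
Holding P constant, ∂Q/∂M = 4.34/(2√M) = 0.0114028.
η_M = (∂Q/∂M)·(M/Q) = 0.0114028 × (36215.6/727.869) = 0.567.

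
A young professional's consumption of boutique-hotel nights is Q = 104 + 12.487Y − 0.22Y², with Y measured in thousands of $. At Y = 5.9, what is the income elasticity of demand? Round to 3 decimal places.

At Y = 5.9: Q = 170.0151.
dQ/dY = 12.487 − 0.44Y = 9.89100.
η = (dQ/dY)·(Y/Q) = 9.89100 × (5.9/170.0151) = 0.343.

0.343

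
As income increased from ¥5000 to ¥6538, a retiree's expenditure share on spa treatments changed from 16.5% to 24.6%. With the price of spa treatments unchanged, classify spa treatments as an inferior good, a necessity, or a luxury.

The budget share rises as income rises, so η > 1.

luxury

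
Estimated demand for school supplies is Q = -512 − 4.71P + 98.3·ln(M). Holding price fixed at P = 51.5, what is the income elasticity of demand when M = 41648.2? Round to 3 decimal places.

At P = 51.5, M = 41648.2: Q = 291.053.
Holding P constant, ∂Q/∂M = 98.3/M = 0.00236025.
η_M = (∂Q/∂M)·(M/Q) = 0.00236025 × (41648.2/291.053) = 0.338.

0.338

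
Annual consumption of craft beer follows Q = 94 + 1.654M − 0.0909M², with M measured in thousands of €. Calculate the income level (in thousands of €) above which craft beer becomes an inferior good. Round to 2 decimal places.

9.10

dQ/dM = 1.654 − 0.1818M.
The good is inferior where dQ/dM < 0. Setting dQ/dM = 0 gives M = 1.654 / 0.1818 = 9.10.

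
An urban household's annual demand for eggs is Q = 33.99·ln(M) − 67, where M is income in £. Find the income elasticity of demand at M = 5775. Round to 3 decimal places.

0.149

At M = 5775: Q = 227.397.
dQ/dM = 33.99/M = 0.00588571 at this income.
η = (dQ/dM)·(M/Q) = 0.00588571 × (5775/227.397) = 0.149.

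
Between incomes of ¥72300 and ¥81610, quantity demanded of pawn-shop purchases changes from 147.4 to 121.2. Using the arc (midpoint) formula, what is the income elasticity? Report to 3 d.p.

-1.613

ΔQ = 121.2 − 147.4 = -26.2; midpoint Q̄ = (147.4 + 121.2)/2 = 134.3.
ΔI = 81610 − 72300 = 9310; midpoint Ī = (72300 + 81610)/2 = 76955.
η = (ΔQ/Q̄) ÷ (ΔI/Ī) = (-26.2/134.3) ÷ (9310/76955) = -1.613.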